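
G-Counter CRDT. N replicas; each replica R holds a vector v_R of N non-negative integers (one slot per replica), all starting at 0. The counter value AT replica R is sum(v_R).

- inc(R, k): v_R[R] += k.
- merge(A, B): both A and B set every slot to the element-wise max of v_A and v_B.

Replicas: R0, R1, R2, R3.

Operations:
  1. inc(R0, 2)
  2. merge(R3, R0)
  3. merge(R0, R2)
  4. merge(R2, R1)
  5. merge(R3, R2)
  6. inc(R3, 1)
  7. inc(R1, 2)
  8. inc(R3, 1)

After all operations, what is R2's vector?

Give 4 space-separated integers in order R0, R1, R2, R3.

Answer: 2 0 0 0

Derivation:
Op 1: inc R0 by 2 -> R0=(2,0,0,0) value=2
Op 2: merge R3<->R0 -> R3=(2,0,0,0) R0=(2,0,0,0)
Op 3: merge R0<->R2 -> R0=(2,0,0,0) R2=(2,0,0,0)
Op 4: merge R2<->R1 -> R2=(2,0,0,0) R1=(2,0,0,0)
Op 5: merge R3<->R2 -> R3=(2,0,0,0) R2=(2,0,0,0)
Op 6: inc R3 by 1 -> R3=(2,0,0,1) value=3
Op 7: inc R1 by 2 -> R1=(2,2,0,0) value=4
Op 8: inc R3 by 1 -> R3=(2,0,0,2) value=4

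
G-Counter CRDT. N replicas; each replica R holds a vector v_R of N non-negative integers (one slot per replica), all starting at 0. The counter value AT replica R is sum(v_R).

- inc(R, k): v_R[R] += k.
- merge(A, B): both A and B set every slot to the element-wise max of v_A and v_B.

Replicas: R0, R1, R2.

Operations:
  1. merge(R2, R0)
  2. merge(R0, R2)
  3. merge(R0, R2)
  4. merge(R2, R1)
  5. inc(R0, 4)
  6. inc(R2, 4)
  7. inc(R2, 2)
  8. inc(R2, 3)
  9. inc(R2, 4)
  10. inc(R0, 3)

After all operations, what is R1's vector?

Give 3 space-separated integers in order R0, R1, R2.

Answer: 0 0 0

Derivation:
Op 1: merge R2<->R0 -> R2=(0,0,0) R0=(0,0,0)
Op 2: merge R0<->R2 -> R0=(0,0,0) R2=(0,0,0)
Op 3: merge R0<->R2 -> R0=(0,0,0) R2=(0,0,0)
Op 4: merge R2<->R1 -> R2=(0,0,0) R1=(0,0,0)
Op 5: inc R0 by 4 -> R0=(4,0,0) value=4
Op 6: inc R2 by 4 -> R2=(0,0,4) value=4
Op 7: inc R2 by 2 -> R2=(0,0,6) value=6
Op 8: inc R2 by 3 -> R2=(0,0,9) value=9
Op 9: inc R2 by 4 -> R2=(0,0,13) value=13
Op 10: inc R0 by 3 -> R0=(7,0,0) value=7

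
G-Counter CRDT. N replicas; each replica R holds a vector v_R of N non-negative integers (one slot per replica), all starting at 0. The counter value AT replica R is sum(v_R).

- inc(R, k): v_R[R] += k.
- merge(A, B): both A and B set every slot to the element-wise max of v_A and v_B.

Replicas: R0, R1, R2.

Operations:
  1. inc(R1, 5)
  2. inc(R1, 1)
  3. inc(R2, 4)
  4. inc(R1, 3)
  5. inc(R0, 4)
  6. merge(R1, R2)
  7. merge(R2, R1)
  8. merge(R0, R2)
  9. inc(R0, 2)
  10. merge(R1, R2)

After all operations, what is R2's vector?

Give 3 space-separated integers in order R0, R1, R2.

Op 1: inc R1 by 5 -> R1=(0,5,0) value=5
Op 2: inc R1 by 1 -> R1=(0,6,0) value=6
Op 3: inc R2 by 4 -> R2=(0,0,4) value=4
Op 4: inc R1 by 3 -> R1=(0,9,0) value=9
Op 5: inc R0 by 4 -> R0=(4,0,0) value=4
Op 6: merge R1<->R2 -> R1=(0,9,4) R2=(0,9,4)
Op 7: merge R2<->R1 -> R2=(0,9,4) R1=(0,9,4)
Op 8: merge R0<->R2 -> R0=(4,9,4) R2=(4,9,4)
Op 9: inc R0 by 2 -> R0=(6,9,4) value=19
Op 10: merge R1<->R2 -> R1=(4,9,4) R2=(4,9,4)

Answer: 4 9 4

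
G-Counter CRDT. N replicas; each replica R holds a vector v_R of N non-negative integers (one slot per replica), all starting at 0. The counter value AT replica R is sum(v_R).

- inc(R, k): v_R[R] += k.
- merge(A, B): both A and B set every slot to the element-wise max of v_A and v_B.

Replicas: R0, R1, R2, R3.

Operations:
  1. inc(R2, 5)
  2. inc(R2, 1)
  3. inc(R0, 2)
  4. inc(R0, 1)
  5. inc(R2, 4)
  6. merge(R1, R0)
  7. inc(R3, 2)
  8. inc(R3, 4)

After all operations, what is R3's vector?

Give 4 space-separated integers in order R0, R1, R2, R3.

Op 1: inc R2 by 5 -> R2=(0,0,5,0) value=5
Op 2: inc R2 by 1 -> R2=(0,0,6,0) value=6
Op 3: inc R0 by 2 -> R0=(2,0,0,0) value=2
Op 4: inc R0 by 1 -> R0=(3,0,0,0) value=3
Op 5: inc R2 by 4 -> R2=(0,0,10,0) value=10
Op 6: merge R1<->R0 -> R1=(3,0,0,0) R0=(3,0,0,0)
Op 7: inc R3 by 2 -> R3=(0,0,0,2) value=2
Op 8: inc R3 by 4 -> R3=(0,0,0,6) value=6

Answer: 0 0 0 6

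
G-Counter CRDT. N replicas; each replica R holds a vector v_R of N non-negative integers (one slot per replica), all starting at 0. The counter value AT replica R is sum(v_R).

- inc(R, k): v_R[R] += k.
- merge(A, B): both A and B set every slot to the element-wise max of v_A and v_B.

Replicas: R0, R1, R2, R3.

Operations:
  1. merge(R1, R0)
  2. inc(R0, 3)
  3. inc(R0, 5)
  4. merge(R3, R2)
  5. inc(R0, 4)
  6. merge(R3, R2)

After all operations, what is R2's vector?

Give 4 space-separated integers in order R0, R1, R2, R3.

Op 1: merge R1<->R0 -> R1=(0,0,0,0) R0=(0,0,0,0)
Op 2: inc R0 by 3 -> R0=(3,0,0,0) value=3
Op 3: inc R0 by 5 -> R0=(8,0,0,0) value=8
Op 4: merge R3<->R2 -> R3=(0,0,0,0) R2=(0,0,0,0)
Op 5: inc R0 by 4 -> R0=(12,0,0,0) value=12
Op 6: merge R3<->R2 -> R3=(0,0,0,0) R2=(0,0,0,0)

Answer: 0 0 0 0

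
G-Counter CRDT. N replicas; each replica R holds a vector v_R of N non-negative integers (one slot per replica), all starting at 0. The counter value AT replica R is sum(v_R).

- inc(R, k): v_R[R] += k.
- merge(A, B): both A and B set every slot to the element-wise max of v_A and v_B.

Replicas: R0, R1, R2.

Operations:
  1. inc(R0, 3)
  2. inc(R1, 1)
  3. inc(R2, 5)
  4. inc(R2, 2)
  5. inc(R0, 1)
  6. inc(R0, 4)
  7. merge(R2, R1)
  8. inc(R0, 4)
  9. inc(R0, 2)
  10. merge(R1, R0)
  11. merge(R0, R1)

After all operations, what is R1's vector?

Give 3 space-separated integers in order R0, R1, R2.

Answer: 14 1 7

Derivation:
Op 1: inc R0 by 3 -> R0=(3,0,0) value=3
Op 2: inc R1 by 1 -> R1=(0,1,0) value=1
Op 3: inc R2 by 5 -> R2=(0,0,5) value=5
Op 4: inc R2 by 2 -> R2=(0,0,7) value=7
Op 5: inc R0 by 1 -> R0=(4,0,0) value=4
Op 6: inc R0 by 4 -> R0=(8,0,0) value=8
Op 7: merge R2<->R1 -> R2=(0,1,7) R1=(0,1,7)
Op 8: inc R0 by 4 -> R0=(12,0,0) value=12
Op 9: inc R0 by 2 -> R0=(14,0,0) value=14
Op 10: merge R1<->R0 -> R1=(14,1,7) R0=(14,1,7)
Op 11: merge R0<->R1 -> R0=(14,1,7) R1=(14,1,7)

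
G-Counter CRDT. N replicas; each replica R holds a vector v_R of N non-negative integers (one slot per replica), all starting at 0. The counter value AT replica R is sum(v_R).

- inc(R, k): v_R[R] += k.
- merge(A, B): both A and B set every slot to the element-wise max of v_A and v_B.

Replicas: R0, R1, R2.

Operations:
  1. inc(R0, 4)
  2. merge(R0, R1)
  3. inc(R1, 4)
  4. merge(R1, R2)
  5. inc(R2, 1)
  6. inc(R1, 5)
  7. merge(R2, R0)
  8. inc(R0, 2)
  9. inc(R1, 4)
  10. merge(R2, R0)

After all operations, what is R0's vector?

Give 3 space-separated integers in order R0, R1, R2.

Op 1: inc R0 by 4 -> R0=(4,0,0) value=4
Op 2: merge R0<->R1 -> R0=(4,0,0) R1=(4,0,0)
Op 3: inc R1 by 4 -> R1=(4,4,0) value=8
Op 4: merge R1<->R2 -> R1=(4,4,0) R2=(4,4,0)
Op 5: inc R2 by 1 -> R2=(4,4,1) value=9
Op 6: inc R1 by 5 -> R1=(4,9,0) value=13
Op 7: merge R2<->R0 -> R2=(4,4,1) R0=(4,4,1)
Op 8: inc R0 by 2 -> R0=(6,4,1) value=11
Op 9: inc R1 by 4 -> R1=(4,13,0) value=17
Op 10: merge R2<->R0 -> R2=(6,4,1) R0=(6,4,1)

Answer: 6 4 1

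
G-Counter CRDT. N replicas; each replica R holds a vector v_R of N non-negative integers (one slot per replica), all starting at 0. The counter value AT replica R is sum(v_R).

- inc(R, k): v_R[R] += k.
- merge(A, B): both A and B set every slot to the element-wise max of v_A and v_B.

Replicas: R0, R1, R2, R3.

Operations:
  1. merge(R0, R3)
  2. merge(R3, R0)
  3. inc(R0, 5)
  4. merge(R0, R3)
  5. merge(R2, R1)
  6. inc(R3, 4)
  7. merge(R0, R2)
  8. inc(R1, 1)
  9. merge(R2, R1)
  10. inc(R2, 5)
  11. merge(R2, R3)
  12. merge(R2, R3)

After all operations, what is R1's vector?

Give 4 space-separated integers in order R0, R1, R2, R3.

Answer: 5 1 0 0

Derivation:
Op 1: merge R0<->R3 -> R0=(0,0,0,0) R3=(0,0,0,0)
Op 2: merge R3<->R0 -> R3=(0,0,0,0) R0=(0,0,0,0)
Op 3: inc R0 by 5 -> R0=(5,0,0,0) value=5
Op 4: merge R0<->R3 -> R0=(5,0,0,0) R3=(5,0,0,0)
Op 5: merge R2<->R1 -> R2=(0,0,0,0) R1=(0,0,0,0)
Op 6: inc R3 by 4 -> R3=(5,0,0,4) value=9
Op 7: merge R0<->R2 -> R0=(5,0,0,0) R2=(5,0,0,0)
Op 8: inc R1 by 1 -> R1=(0,1,0,0) value=1
Op 9: merge R2<->R1 -> R2=(5,1,0,0) R1=(5,1,0,0)
Op 10: inc R2 by 5 -> R2=(5,1,5,0) value=11
Op 11: merge R2<->R3 -> R2=(5,1,5,4) R3=(5,1,5,4)
Op 12: merge R2<->R3 -> R2=(5,1,5,4) R3=(5,1,5,4)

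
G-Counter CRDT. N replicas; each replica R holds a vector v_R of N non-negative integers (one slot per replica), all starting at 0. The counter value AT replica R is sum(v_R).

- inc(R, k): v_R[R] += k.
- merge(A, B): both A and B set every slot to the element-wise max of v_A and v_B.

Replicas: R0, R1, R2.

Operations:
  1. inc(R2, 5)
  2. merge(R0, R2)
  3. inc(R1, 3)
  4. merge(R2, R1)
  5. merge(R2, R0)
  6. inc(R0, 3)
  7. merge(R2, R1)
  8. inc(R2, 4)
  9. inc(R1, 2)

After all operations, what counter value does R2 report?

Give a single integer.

Answer: 12

Derivation:
Op 1: inc R2 by 5 -> R2=(0,0,5) value=5
Op 2: merge R0<->R2 -> R0=(0,0,5) R2=(0,0,5)
Op 3: inc R1 by 3 -> R1=(0,3,0) value=3
Op 4: merge R2<->R1 -> R2=(0,3,5) R1=(0,3,5)
Op 5: merge R2<->R0 -> R2=(0,3,5) R0=(0,3,5)
Op 6: inc R0 by 3 -> R0=(3,3,5) value=11
Op 7: merge R2<->R1 -> R2=(0,3,5) R1=(0,3,5)
Op 8: inc R2 by 4 -> R2=(0,3,9) value=12
Op 9: inc R1 by 2 -> R1=(0,5,5) value=10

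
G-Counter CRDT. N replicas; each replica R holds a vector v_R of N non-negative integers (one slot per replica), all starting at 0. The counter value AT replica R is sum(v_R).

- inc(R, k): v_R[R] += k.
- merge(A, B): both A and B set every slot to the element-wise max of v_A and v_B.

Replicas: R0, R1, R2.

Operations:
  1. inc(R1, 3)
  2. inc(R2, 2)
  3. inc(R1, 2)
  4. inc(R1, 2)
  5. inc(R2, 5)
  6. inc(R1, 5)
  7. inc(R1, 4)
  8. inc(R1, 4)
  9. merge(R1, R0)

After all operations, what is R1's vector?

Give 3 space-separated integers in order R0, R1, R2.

Op 1: inc R1 by 3 -> R1=(0,3,0) value=3
Op 2: inc R2 by 2 -> R2=(0,0,2) value=2
Op 3: inc R1 by 2 -> R1=(0,5,0) value=5
Op 4: inc R1 by 2 -> R1=(0,7,0) value=7
Op 5: inc R2 by 5 -> R2=(0,0,7) value=7
Op 6: inc R1 by 5 -> R1=(0,12,0) value=12
Op 7: inc R1 by 4 -> R1=(0,16,0) value=16
Op 8: inc R1 by 4 -> R1=(0,20,0) value=20
Op 9: merge R1<->R0 -> R1=(0,20,0) R0=(0,20,0)

Answer: 0 20 0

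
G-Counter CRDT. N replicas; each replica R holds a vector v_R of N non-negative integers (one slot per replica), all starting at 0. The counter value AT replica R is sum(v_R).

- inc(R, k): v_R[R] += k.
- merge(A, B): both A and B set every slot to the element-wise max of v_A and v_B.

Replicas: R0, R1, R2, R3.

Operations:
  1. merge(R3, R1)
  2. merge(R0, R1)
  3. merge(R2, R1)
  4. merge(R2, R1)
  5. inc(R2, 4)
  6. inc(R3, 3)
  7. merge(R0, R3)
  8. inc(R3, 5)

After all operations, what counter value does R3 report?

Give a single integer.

Answer: 8

Derivation:
Op 1: merge R3<->R1 -> R3=(0,0,0,0) R1=(0,0,0,0)
Op 2: merge R0<->R1 -> R0=(0,0,0,0) R1=(0,0,0,0)
Op 3: merge R2<->R1 -> R2=(0,0,0,0) R1=(0,0,0,0)
Op 4: merge R2<->R1 -> R2=(0,0,0,0) R1=(0,0,0,0)
Op 5: inc R2 by 4 -> R2=(0,0,4,0) value=4
Op 6: inc R3 by 3 -> R3=(0,0,0,3) value=3
Op 7: merge R0<->R3 -> R0=(0,0,0,3) R3=(0,0,0,3)
Op 8: inc R3 by 5 -> R3=(0,0,0,8) value=8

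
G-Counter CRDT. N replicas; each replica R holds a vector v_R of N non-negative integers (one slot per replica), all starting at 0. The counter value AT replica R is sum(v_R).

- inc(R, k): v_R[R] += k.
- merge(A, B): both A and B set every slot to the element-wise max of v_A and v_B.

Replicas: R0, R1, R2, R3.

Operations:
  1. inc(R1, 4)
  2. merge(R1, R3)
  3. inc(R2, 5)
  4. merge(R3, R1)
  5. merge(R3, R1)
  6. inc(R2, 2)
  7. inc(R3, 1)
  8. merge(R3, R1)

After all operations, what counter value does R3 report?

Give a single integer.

Op 1: inc R1 by 4 -> R1=(0,4,0,0) value=4
Op 2: merge R1<->R3 -> R1=(0,4,0,0) R3=(0,4,0,0)
Op 3: inc R2 by 5 -> R2=(0,0,5,0) value=5
Op 4: merge R3<->R1 -> R3=(0,4,0,0) R1=(0,4,0,0)
Op 5: merge R3<->R1 -> R3=(0,4,0,0) R1=(0,4,0,0)
Op 6: inc R2 by 2 -> R2=(0,0,7,0) value=7
Op 7: inc R3 by 1 -> R3=(0,4,0,1) value=5
Op 8: merge R3<->R1 -> R3=(0,4,0,1) R1=(0,4,0,1)

Answer: 5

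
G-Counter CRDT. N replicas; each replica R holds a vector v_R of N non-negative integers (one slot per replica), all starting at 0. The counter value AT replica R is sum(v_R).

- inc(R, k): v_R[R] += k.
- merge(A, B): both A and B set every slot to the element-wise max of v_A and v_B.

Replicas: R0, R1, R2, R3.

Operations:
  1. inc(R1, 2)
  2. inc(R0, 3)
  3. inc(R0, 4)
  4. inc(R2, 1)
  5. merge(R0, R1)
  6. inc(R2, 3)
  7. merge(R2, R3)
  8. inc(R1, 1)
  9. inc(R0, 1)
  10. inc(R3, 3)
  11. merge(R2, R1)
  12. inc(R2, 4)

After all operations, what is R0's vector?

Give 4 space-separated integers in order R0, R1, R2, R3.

Op 1: inc R1 by 2 -> R1=(0,2,0,0) value=2
Op 2: inc R0 by 3 -> R0=(3,0,0,0) value=3
Op 3: inc R0 by 4 -> R0=(7,0,0,0) value=7
Op 4: inc R2 by 1 -> R2=(0,0,1,0) value=1
Op 5: merge R0<->R1 -> R0=(7,2,0,0) R1=(7,2,0,0)
Op 6: inc R2 by 3 -> R2=(0,0,4,0) value=4
Op 7: merge R2<->R3 -> R2=(0,0,4,0) R3=(0,0,4,0)
Op 8: inc R1 by 1 -> R1=(7,3,0,0) value=10
Op 9: inc R0 by 1 -> R0=(8,2,0,0) value=10
Op 10: inc R3 by 3 -> R3=(0,0,4,3) value=7
Op 11: merge R2<->R1 -> R2=(7,3,4,0) R1=(7,3,4,0)
Op 12: inc R2 by 4 -> R2=(7,3,8,0) value=18

Answer: 8 2 0 0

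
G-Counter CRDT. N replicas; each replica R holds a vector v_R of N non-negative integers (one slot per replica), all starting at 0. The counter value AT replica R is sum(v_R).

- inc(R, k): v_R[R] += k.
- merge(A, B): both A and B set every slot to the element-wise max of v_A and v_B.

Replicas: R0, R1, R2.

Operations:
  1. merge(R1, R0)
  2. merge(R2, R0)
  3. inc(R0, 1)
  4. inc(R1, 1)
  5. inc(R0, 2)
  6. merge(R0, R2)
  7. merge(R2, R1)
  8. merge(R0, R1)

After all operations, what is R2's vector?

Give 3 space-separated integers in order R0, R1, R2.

Answer: 3 1 0

Derivation:
Op 1: merge R1<->R0 -> R1=(0,0,0) R0=(0,0,0)
Op 2: merge R2<->R0 -> R2=(0,0,0) R0=(0,0,0)
Op 3: inc R0 by 1 -> R0=(1,0,0) value=1
Op 4: inc R1 by 1 -> R1=(0,1,0) value=1
Op 5: inc R0 by 2 -> R0=(3,0,0) value=3
Op 6: merge R0<->R2 -> R0=(3,0,0) R2=(3,0,0)
Op 7: merge R2<->R1 -> R2=(3,1,0) R1=(3,1,0)
Op 8: merge R0<->R1 -> R0=(3,1,0) R1=(3,1,0)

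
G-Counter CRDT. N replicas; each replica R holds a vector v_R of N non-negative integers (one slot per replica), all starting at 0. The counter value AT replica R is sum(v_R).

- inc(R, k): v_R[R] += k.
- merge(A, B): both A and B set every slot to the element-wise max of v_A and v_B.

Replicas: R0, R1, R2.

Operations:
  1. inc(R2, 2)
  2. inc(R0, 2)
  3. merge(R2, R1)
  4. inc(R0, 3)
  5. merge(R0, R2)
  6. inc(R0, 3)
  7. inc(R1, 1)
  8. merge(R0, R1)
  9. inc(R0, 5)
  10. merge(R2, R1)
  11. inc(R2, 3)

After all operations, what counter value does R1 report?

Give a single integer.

Answer: 11

Derivation:
Op 1: inc R2 by 2 -> R2=(0,0,2) value=2
Op 2: inc R0 by 2 -> R0=(2,0,0) value=2
Op 3: merge R2<->R1 -> R2=(0,0,2) R1=(0,0,2)
Op 4: inc R0 by 3 -> R0=(5,0,0) value=5
Op 5: merge R0<->R2 -> R0=(5,0,2) R2=(5,0,2)
Op 6: inc R0 by 3 -> R0=(8,0,2) value=10
Op 7: inc R1 by 1 -> R1=(0,1,2) value=3
Op 8: merge R0<->R1 -> R0=(8,1,2) R1=(8,1,2)
Op 9: inc R0 by 5 -> R0=(13,1,2) value=16
Op 10: merge R2<->R1 -> R2=(8,1,2) R1=(8,1,2)
Op 11: inc R2 by 3 -> R2=(8,1,5) value=14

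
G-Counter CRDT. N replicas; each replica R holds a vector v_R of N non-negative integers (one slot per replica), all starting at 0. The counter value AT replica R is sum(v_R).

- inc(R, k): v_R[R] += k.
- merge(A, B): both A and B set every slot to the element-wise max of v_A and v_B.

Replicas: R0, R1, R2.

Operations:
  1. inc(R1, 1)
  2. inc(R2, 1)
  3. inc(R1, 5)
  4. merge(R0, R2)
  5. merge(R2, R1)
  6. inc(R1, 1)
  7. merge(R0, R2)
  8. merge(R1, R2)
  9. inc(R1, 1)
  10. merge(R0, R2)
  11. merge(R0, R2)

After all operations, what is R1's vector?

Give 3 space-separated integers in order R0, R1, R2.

Answer: 0 8 1

Derivation:
Op 1: inc R1 by 1 -> R1=(0,1,0) value=1
Op 2: inc R2 by 1 -> R2=(0,0,1) value=1
Op 3: inc R1 by 5 -> R1=(0,6,0) value=6
Op 4: merge R0<->R2 -> R0=(0,0,1) R2=(0,0,1)
Op 5: merge R2<->R1 -> R2=(0,6,1) R1=(0,6,1)
Op 6: inc R1 by 1 -> R1=(0,7,1) value=8
Op 7: merge R0<->R2 -> R0=(0,6,1) R2=(0,6,1)
Op 8: merge R1<->R2 -> R1=(0,7,1) R2=(0,7,1)
Op 9: inc R1 by 1 -> R1=(0,8,1) value=9
Op 10: merge R0<->R2 -> R0=(0,7,1) R2=(0,7,1)
Op 11: merge R0<->R2 -> R0=(0,7,1) R2=(0,7,1)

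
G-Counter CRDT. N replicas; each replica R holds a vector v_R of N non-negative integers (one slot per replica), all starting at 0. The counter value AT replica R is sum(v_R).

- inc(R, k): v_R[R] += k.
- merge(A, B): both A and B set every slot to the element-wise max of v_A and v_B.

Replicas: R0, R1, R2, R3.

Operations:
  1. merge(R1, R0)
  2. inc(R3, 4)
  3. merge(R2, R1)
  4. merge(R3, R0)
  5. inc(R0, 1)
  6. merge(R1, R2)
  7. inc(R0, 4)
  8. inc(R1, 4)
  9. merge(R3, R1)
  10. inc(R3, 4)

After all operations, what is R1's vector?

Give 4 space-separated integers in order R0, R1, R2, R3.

Answer: 0 4 0 4

Derivation:
Op 1: merge R1<->R0 -> R1=(0,0,0,0) R0=(0,0,0,0)
Op 2: inc R3 by 4 -> R3=(0,0,0,4) value=4
Op 3: merge R2<->R1 -> R2=(0,0,0,0) R1=(0,0,0,0)
Op 4: merge R3<->R0 -> R3=(0,0,0,4) R0=(0,0,0,4)
Op 5: inc R0 by 1 -> R0=(1,0,0,4) value=5
Op 6: merge R1<->R2 -> R1=(0,0,0,0) R2=(0,0,0,0)
Op 7: inc R0 by 4 -> R0=(5,0,0,4) value=9
Op 8: inc R1 by 4 -> R1=(0,4,0,0) value=4
Op 9: merge R3<->R1 -> R3=(0,4,0,4) R1=(0,4,0,4)
Op 10: inc R3 by 4 -> R3=(0,4,0,8) value=12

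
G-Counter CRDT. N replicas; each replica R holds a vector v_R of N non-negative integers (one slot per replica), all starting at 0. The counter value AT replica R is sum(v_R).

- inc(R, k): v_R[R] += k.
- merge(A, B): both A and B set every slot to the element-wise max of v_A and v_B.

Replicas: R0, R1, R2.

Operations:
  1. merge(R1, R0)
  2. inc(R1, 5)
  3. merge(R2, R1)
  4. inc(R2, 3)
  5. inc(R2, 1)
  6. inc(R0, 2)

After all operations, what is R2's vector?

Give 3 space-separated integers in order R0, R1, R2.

Op 1: merge R1<->R0 -> R1=(0,0,0) R0=(0,0,0)
Op 2: inc R1 by 5 -> R1=(0,5,0) value=5
Op 3: merge R2<->R1 -> R2=(0,5,0) R1=(0,5,0)
Op 4: inc R2 by 3 -> R2=(0,5,3) value=8
Op 5: inc R2 by 1 -> R2=(0,5,4) value=9
Op 6: inc R0 by 2 -> R0=(2,0,0) value=2

Answer: 0 5 4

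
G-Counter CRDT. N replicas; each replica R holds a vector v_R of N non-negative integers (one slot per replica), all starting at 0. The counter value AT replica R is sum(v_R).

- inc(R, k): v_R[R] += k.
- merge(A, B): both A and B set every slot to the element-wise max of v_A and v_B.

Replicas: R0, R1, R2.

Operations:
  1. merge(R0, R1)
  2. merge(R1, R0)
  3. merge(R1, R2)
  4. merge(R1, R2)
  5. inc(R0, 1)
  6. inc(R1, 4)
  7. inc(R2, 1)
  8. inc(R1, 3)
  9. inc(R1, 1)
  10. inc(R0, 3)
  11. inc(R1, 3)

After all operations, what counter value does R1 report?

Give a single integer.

Answer: 11

Derivation:
Op 1: merge R0<->R1 -> R0=(0,0,0) R1=(0,0,0)
Op 2: merge R1<->R0 -> R1=(0,0,0) R0=(0,0,0)
Op 3: merge R1<->R2 -> R1=(0,0,0) R2=(0,0,0)
Op 4: merge R1<->R2 -> R1=(0,0,0) R2=(0,0,0)
Op 5: inc R0 by 1 -> R0=(1,0,0) value=1
Op 6: inc R1 by 4 -> R1=(0,4,0) value=4
Op 7: inc R2 by 1 -> R2=(0,0,1) value=1
Op 8: inc R1 by 3 -> R1=(0,7,0) value=7
Op 9: inc R1 by 1 -> R1=(0,8,0) value=8
Op 10: inc R0 by 3 -> R0=(4,0,0) value=4
Op 11: inc R1 by 3 -> R1=(0,11,0) value=11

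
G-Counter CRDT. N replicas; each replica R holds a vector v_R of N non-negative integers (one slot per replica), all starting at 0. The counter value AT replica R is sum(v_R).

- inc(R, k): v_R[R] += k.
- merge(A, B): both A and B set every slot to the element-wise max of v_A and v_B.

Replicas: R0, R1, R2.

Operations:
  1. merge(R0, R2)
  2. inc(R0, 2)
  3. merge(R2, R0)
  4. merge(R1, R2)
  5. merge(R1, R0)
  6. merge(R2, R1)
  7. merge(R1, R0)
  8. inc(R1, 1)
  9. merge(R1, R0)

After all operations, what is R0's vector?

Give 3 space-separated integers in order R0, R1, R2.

Op 1: merge R0<->R2 -> R0=(0,0,0) R2=(0,0,0)
Op 2: inc R0 by 2 -> R0=(2,0,0) value=2
Op 3: merge R2<->R0 -> R2=(2,0,0) R0=(2,0,0)
Op 4: merge R1<->R2 -> R1=(2,0,0) R2=(2,0,0)
Op 5: merge R1<->R0 -> R1=(2,0,0) R0=(2,0,0)
Op 6: merge R2<->R1 -> R2=(2,0,0) R1=(2,0,0)
Op 7: merge R1<->R0 -> R1=(2,0,0) R0=(2,0,0)
Op 8: inc R1 by 1 -> R1=(2,1,0) value=3
Op 9: merge R1<->R0 -> R1=(2,1,0) R0=(2,1,0)

Answer: 2 1 0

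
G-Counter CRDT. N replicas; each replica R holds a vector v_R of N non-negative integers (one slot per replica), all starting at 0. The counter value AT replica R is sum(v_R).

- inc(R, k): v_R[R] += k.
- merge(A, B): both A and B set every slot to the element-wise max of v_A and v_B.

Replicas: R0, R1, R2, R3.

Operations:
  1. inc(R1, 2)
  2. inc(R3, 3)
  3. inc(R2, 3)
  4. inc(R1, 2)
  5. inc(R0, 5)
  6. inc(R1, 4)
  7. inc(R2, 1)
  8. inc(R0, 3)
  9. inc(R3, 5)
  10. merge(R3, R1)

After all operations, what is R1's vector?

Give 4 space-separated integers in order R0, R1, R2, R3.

Op 1: inc R1 by 2 -> R1=(0,2,0,0) value=2
Op 2: inc R3 by 3 -> R3=(0,0,0,3) value=3
Op 3: inc R2 by 3 -> R2=(0,0,3,0) value=3
Op 4: inc R1 by 2 -> R1=(0,4,0,0) value=4
Op 5: inc R0 by 5 -> R0=(5,0,0,0) value=5
Op 6: inc R1 by 4 -> R1=(0,8,0,0) value=8
Op 7: inc R2 by 1 -> R2=(0,0,4,0) value=4
Op 8: inc R0 by 3 -> R0=(8,0,0,0) value=8
Op 9: inc R3 by 5 -> R3=(0,0,0,8) value=8
Op 10: merge R3<->R1 -> R3=(0,8,0,8) R1=(0,8,0,8)

Answer: 0 8 0 8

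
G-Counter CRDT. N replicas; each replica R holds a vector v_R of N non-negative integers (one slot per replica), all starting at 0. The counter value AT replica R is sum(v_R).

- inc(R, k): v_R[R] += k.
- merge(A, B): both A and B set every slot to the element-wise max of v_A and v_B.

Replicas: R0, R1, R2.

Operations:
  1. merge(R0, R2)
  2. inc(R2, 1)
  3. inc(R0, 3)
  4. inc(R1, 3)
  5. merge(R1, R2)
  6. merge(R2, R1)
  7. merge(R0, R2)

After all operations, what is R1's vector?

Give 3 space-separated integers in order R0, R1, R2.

Answer: 0 3 1

Derivation:
Op 1: merge R0<->R2 -> R0=(0,0,0) R2=(0,0,0)
Op 2: inc R2 by 1 -> R2=(0,0,1) value=1
Op 3: inc R0 by 3 -> R0=(3,0,0) value=3
Op 4: inc R1 by 3 -> R1=(0,3,0) value=3
Op 5: merge R1<->R2 -> R1=(0,3,1) R2=(0,3,1)
Op 6: merge R2<->R1 -> R2=(0,3,1) R1=(0,3,1)
Op 7: merge R0<->R2 -> R0=(3,3,1) R2=(3,3,1)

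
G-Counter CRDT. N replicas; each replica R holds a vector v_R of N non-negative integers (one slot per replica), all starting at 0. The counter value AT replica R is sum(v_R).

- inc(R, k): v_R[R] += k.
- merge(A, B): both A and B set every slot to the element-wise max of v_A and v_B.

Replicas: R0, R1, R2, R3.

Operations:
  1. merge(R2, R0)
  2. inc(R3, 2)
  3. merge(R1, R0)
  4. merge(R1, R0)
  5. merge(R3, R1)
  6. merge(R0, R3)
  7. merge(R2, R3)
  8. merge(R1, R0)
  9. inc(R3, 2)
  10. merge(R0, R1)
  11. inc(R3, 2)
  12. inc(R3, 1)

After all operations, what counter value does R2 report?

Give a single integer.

Op 1: merge R2<->R0 -> R2=(0,0,0,0) R0=(0,0,0,0)
Op 2: inc R3 by 2 -> R3=(0,0,0,2) value=2
Op 3: merge R1<->R0 -> R1=(0,0,0,0) R0=(0,0,0,0)
Op 4: merge R1<->R0 -> R1=(0,0,0,0) R0=(0,0,0,0)
Op 5: merge R3<->R1 -> R3=(0,0,0,2) R1=(0,0,0,2)
Op 6: merge R0<->R3 -> R0=(0,0,0,2) R3=(0,0,0,2)
Op 7: merge R2<->R3 -> R2=(0,0,0,2) R3=(0,0,0,2)
Op 8: merge R1<->R0 -> R1=(0,0,0,2) R0=(0,0,0,2)
Op 9: inc R3 by 2 -> R3=(0,0,0,4) value=4
Op 10: merge R0<->R1 -> R0=(0,0,0,2) R1=(0,0,0,2)
Op 11: inc R3 by 2 -> R3=(0,0,0,6) value=6
Op 12: inc R3 by 1 -> R3=(0,0,0,7) value=7

Answer: 2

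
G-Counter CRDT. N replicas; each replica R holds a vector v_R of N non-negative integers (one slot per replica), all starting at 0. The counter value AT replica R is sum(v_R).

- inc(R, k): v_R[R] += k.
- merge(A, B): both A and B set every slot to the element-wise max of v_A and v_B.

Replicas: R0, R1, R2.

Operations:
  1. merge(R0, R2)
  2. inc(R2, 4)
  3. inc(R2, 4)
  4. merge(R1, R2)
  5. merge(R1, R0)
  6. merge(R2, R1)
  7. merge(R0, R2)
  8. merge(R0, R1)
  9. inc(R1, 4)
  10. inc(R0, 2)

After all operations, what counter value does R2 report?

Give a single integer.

Op 1: merge R0<->R2 -> R0=(0,0,0) R2=(0,0,0)
Op 2: inc R2 by 4 -> R2=(0,0,4) value=4
Op 3: inc R2 by 4 -> R2=(0,0,8) value=8
Op 4: merge R1<->R2 -> R1=(0,0,8) R2=(0,0,8)
Op 5: merge R1<->R0 -> R1=(0,0,8) R0=(0,0,8)
Op 6: merge R2<->R1 -> R2=(0,0,8) R1=(0,0,8)
Op 7: merge R0<->R2 -> R0=(0,0,8) R2=(0,0,8)
Op 8: merge R0<->R1 -> R0=(0,0,8) R1=(0,0,8)
Op 9: inc R1 by 4 -> R1=(0,4,8) value=12
Op 10: inc R0 by 2 -> R0=(2,0,8) value=10

Answer: 8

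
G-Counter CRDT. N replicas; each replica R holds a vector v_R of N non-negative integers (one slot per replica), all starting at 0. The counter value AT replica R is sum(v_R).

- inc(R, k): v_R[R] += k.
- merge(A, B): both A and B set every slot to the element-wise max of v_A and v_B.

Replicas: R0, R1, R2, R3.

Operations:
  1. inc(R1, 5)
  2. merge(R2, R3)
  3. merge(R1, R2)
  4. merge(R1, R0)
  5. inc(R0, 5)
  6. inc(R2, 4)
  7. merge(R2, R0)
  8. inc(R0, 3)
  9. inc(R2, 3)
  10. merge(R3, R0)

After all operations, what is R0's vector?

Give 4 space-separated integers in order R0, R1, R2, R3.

Answer: 8 5 4 0

Derivation:
Op 1: inc R1 by 5 -> R1=(0,5,0,0) value=5
Op 2: merge R2<->R3 -> R2=(0,0,0,0) R3=(0,0,0,0)
Op 3: merge R1<->R2 -> R1=(0,5,0,0) R2=(0,5,0,0)
Op 4: merge R1<->R0 -> R1=(0,5,0,0) R0=(0,5,0,0)
Op 5: inc R0 by 5 -> R0=(5,5,0,0) value=10
Op 6: inc R2 by 4 -> R2=(0,5,4,0) value=9
Op 7: merge R2<->R0 -> R2=(5,5,4,0) R0=(5,5,4,0)
Op 8: inc R0 by 3 -> R0=(8,5,4,0) value=17
Op 9: inc R2 by 3 -> R2=(5,5,7,0) value=17
Op 10: merge R3<->R0 -> R3=(8,5,4,0) R0=(8,5,4,0)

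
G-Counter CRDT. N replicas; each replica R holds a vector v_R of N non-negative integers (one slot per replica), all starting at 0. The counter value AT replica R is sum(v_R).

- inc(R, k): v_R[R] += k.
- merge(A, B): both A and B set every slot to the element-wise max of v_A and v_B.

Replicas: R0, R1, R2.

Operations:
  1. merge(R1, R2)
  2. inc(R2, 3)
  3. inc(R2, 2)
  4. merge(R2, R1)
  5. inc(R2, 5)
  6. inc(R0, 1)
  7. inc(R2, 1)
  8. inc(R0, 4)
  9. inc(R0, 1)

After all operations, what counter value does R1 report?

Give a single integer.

Answer: 5

Derivation:
Op 1: merge R1<->R2 -> R1=(0,0,0) R2=(0,0,0)
Op 2: inc R2 by 3 -> R2=(0,0,3) value=3
Op 3: inc R2 by 2 -> R2=(0,0,5) value=5
Op 4: merge R2<->R1 -> R2=(0,0,5) R1=(0,0,5)
Op 5: inc R2 by 5 -> R2=(0,0,10) value=10
Op 6: inc R0 by 1 -> R0=(1,0,0) value=1
Op 7: inc R2 by 1 -> R2=(0,0,11) value=11
Op 8: inc R0 by 4 -> R0=(5,0,0) value=5
Op 9: inc R0 by 1 -> R0=(6,0,0) value=6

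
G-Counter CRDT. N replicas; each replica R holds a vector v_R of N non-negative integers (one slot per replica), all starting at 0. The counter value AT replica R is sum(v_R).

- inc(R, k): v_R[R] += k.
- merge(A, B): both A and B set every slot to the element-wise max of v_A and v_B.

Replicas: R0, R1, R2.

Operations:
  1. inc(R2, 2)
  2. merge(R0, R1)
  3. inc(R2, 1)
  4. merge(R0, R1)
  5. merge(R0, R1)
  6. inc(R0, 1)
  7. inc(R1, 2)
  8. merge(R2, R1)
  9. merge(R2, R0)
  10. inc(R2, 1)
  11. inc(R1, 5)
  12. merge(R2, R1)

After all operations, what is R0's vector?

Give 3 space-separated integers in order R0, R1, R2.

Answer: 1 2 3

Derivation:
Op 1: inc R2 by 2 -> R2=(0,0,2) value=2
Op 2: merge R0<->R1 -> R0=(0,0,0) R1=(0,0,0)
Op 3: inc R2 by 1 -> R2=(0,0,3) value=3
Op 4: merge R0<->R1 -> R0=(0,0,0) R1=(0,0,0)
Op 5: merge R0<->R1 -> R0=(0,0,0) R1=(0,0,0)
Op 6: inc R0 by 1 -> R0=(1,0,0) value=1
Op 7: inc R1 by 2 -> R1=(0,2,0) value=2
Op 8: merge R2<->R1 -> R2=(0,2,3) R1=(0,2,3)
Op 9: merge R2<->R0 -> R2=(1,2,3) R0=(1,2,3)
Op 10: inc R2 by 1 -> R2=(1,2,4) value=7
Op 11: inc R1 by 5 -> R1=(0,7,3) value=10
Op 12: merge R2<->R1 -> R2=(1,7,4) R1=(1,7,4)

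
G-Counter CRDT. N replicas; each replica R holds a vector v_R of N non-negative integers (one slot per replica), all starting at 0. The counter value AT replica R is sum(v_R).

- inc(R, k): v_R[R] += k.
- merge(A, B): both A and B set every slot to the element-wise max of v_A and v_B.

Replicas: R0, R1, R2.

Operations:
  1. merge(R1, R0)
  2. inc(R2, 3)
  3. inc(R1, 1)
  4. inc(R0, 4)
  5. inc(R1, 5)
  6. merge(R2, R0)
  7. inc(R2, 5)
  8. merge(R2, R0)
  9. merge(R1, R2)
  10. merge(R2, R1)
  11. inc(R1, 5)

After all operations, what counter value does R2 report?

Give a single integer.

Op 1: merge R1<->R0 -> R1=(0,0,0) R0=(0,0,0)
Op 2: inc R2 by 3 -> R2=(0,0,3) value=3
Op 3: inc R1 by 1 -> R1=(0,1,0) value=1
Op 4: inc R0 by 4 -> R0=(4,0,0) value=4
Op 5: inc R1 by 5 -> R1=(0,6,0) value=6
Op 6: merge R2<->R0 -> R2=(4,0,3) R0=(4,0,3)
Op 7: inc R2 by 5 -> R2=(4,0,8) value=12
Op 8: merge R2<->R0 -> R2=(4,0,8) R0=(4,0,8)
Op 9: merge R1<->R2 -> R1=(4,6,8) R2=(4,6,8)
Op 10: merge R2<->R1 -> R2=(4,6,8) R1=(4,6,8)
Op 11: inc R1 by 5 -> R1=(4,11,8) value=23

Answer: 18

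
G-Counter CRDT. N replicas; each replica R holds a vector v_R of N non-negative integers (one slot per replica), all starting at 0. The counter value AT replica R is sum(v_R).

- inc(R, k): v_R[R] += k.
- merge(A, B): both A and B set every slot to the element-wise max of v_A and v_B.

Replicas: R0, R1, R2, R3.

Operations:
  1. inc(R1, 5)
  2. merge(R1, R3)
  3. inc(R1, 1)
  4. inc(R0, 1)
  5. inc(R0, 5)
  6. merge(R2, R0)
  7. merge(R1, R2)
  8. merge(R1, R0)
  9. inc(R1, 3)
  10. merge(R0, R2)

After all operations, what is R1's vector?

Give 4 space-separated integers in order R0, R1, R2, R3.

Op 1: inc R1 by 5 -> R1=(0,5,0,0) value=5
Op 2: merge R1<->R3 -> R1=(0,5,0,0) R3=(0,5,0,0)
Op 3: inc R1 by 1 -> R1=(0,6,0,0) value=6
Op 4: inc R0 by 1 -> R0=(1,0,0,0) value=1
Op 5: inc R0 by 5 -> R0=(6,0,0,0) value=6
Op 6: merge R2<->R0 -> R2=(6,0,0,0) R0=(6,0,0,0)
Op 7: merge R1<->R2 -> R1=(6,6,0,0) R2=(6,6,0,0)
Op 8: merge R1<->R0 -> R1=(6,6,0,0) R0=(6,6,0,0)
Op 9: inc R1 by 3 -> R1=(6,9,0,0) value=15
Op 10: merge R0<->R2 -> R0=(6,6,0,0) R2=(6,6,0,0)

Answer: 6 9 0 0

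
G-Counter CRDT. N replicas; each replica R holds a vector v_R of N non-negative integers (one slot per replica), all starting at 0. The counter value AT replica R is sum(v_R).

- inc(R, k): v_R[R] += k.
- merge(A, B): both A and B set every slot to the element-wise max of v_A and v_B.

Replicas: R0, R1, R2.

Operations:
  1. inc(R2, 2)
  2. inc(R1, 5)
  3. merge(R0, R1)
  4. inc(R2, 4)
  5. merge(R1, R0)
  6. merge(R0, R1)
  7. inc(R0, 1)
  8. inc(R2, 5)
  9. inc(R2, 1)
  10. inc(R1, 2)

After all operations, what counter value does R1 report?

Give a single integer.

Op 1: inc R2 by 2 -> R2=(0,0,2) value=2
Op 2: inc R1 by 5 -> R1=(0,5,0) value=5
Op 3: merge R0<->R1 -> R0=(0,5,0) R1=(0,5,0)
Op 4: inc R2 by 4 -> R2=(0,0,6) value=6
Op 5: merge R1<->R0 -> R1=(0,5,0) R0=(0,5,0)
Op 6: merge R0<->R1 -> R0=(0,5,0) R1=(0,5,0)
Op 7: inc R0 by 1 -> R0=(1,5,0) value=6
Op 8: inc R2 by 5 -> R2=(0,0,11) value=11
Op 9: inc R2 by 1 -> R2=(0,0,12) value=12
Op 10: inc R1 by 2 -> R1=(0,7,0) value=7

Answer: 7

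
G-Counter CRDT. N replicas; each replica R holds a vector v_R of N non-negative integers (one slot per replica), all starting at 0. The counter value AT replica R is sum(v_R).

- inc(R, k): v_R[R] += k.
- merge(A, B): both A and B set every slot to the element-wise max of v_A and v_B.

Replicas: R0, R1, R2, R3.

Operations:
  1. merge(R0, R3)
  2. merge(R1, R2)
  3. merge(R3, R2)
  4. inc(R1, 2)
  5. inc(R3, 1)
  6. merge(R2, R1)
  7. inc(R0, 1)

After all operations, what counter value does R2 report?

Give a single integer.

Op 1: merge R0<->R3 -> R0=(0,0,0,0) R3=(0,0,0,0)
Op 2: merge R1<->R2 -> R1=(0,0,0,0) R2=(0,0,0,0)
Op 3: merge R3<->R2 -> R3=(0,0,0,0) R2=(0,0,0,0)
Op 4: inc R1 by 2 -> R1=(0,2,0,0) value=2
Op 5: inc R3 by 1 -> R3=(0,0,0,1) value=1
Op 6: merge R2<->R1 -> R2=(0,2,0,0) R1=(0,2,0,0)
Op 7: inc R0 by 1 -> R0=(1,0,0,0) value=1

Answer: 2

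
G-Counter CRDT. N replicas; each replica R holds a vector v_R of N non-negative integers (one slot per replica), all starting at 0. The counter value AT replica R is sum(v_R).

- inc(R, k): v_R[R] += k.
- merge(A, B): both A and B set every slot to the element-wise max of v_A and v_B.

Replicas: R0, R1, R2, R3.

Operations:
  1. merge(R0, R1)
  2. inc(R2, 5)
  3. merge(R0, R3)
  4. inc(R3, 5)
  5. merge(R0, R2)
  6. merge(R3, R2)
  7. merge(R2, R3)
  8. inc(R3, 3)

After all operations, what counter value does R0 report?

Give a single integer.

Answer: 5

Derivation:
Op 1: merge R0<->R1 -> R0=(0,0,0,0) R1=(0,0,0,0)
Op 2: inc R2 by 5 -> R2=(0,0,5,0) value=5
Op 3: merge R0<->R3 -> R0=(0,0,0,0) R3=(0,0,0,0)
Op 4: inc R3 by 5 -> R3=(0,0,0,5) value=5
Op 5: merge R0<->R2 -> R0=(0,0,5,0) R2=(0,0,5,0)
Op 6: merge R3<->R2 -> R3=(0,0,5,5) R2=(0,0,5,5)
Op 7: merge R2<->R3 -> R2=(0,0,5,5) R3=(0,0,5,5)
Op 8: inc R3 by 3 -> R3=(0,0,5,8) value=13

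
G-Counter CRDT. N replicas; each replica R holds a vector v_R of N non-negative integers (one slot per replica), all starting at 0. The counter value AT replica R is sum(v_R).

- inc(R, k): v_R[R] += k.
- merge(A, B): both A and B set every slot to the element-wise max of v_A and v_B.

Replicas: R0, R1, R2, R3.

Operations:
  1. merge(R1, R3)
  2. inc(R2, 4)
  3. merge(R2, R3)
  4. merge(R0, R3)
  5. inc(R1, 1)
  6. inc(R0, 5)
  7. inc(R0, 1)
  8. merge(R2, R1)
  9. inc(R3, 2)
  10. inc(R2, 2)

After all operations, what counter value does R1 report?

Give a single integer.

Answer: 5

Derivation:
Op 1: merge R1<->R3 -> R1=(0,0,0,0) R3=(0,0,0,0)
Op 2: inc R2 by 4 -> R2=(0,0,4,0) value=4
Op 3: merge R2<->R3 -> R2=(0,0,4,0) R3=(0,0,4,0)
Op 4: merge R0<->R3 -> R0=(0,0,4,0) R3=(0,0,4,0)
Op 5: inc R1 by 1 -> R1=(0,1,0,0) value=1
Op 6: inc R0 by 5 -> R0=(5,0,4,0) value=9
Op 7: inc R0 by 1 -> R0=(6,0,4,0) value=10
Op 8: merge R2<->R1 -> R2=(0,1,4,0) R1=(0,1,4,0)
Op 9: inc R3 by 2 -> R3=(0,0,4,2) value=6
Op 10: inc R2 by 2 -> R2=(0,1,6,0) value=7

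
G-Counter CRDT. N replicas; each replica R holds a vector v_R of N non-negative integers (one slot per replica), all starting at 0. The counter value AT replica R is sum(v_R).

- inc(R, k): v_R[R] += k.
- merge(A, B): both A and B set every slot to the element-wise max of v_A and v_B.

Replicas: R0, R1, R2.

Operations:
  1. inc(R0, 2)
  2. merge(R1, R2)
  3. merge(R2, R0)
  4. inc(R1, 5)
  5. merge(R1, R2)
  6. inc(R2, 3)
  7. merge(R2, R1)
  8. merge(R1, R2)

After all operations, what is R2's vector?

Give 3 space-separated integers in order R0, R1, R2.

Op 1: inc R0 by 2 -> R0=(2,0,0) value=2
Op 2: merge R1<->R2 -> R1=(0,0,0) R2=(0,0,0)
Op 3: merge R2<->R0 -> R2=(2,0,0) R0=(2,0,0)
Op 4: inc R1 by 5 -> R1=(0,5,0) value=5
Op 5: merge R1<->R2 -> R1=(2,5,0) R2=(2,5,0)
Op 6: inc R2 by 3 -> R2=(2,5,3) value=10
Op 7: merge R2<->R1 -> R2=(2,5,3) R1=(2,5,3)
Op 8: merge R1<->R2 -> R1=(2,5,3) R2=(2,5,3)

Answer: 2 5 3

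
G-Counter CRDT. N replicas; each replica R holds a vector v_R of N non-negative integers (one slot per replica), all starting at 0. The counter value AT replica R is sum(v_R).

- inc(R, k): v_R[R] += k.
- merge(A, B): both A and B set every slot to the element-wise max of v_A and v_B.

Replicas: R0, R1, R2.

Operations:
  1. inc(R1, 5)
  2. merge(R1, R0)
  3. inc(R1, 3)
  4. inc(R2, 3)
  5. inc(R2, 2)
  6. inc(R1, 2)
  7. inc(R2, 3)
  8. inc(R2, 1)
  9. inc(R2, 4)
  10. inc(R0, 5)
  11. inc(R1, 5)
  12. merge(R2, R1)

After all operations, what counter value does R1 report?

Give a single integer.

Answer: 28

Derivation:
Op 1: inc R1 by 5 -> R1=(0,5,0) value=5
Op 2: merge R1<->R0 -> R1=(0,5,0) R0=(0,5,0)
Op 3: inc R1 by 3 -> R1=(0,8,0) value=8
Op 4: inc R2 by 3 -> R2=(0,0,3) value=3
Op 5: inc R2 by 2 -> R2=(0,0,5) value=5
Op 6: inc R1 by 2 -> R1=(0,10,0) value=10
Op 7: inc R2 by 3 -> R2=(0,0,8) value=8
Op 8: inc R2 by 1 -> R2=(0,0,9) value=9
Op 9: inc R2 by 4 -> R2=(0,0,13) value=13
Op 10: inc R0 by 5 -> R0=(5,5,0) value=10
Op 11: inc R1 by 5 -> R1=(0,15,0) value=15
Op 12: merge R2<->R1 -> R2=(0,15,13) R1=(0,15,13)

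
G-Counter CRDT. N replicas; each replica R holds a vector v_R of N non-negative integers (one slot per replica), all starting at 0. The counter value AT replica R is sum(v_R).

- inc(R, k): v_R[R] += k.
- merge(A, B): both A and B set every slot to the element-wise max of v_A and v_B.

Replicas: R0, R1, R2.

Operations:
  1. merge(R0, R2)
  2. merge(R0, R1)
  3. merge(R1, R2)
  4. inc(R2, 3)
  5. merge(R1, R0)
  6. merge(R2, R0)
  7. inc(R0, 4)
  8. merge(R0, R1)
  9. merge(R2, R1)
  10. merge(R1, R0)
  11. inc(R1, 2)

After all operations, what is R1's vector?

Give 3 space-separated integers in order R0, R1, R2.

Answer: 4 2 3

Derivation:
Op 1: merge R0<->R2 -> R0=(0,0,0) R2=(0,0,0)
Op 2: merge R0<->R1 -> R0=(0,0,0) R1=(0,0,0)
Op 3: merge R1<->R2 -> R1=(0,0,0) R2=(0,0,0)
Op 4: inc R2 by 3 -> R2=(0,0,3) value=3
Op 5: merge R1<->R0 -> R1=(0,0,0) R0=(0,0,0)
Op 6: merge R2<->R0 -> R2=(0,0,3) R0=(0,0,3)
Op 7: inc R0 by 4 -> R0=(4,0,3) value=7
Op 8: merge R0<->R1 -> R0=(4,0,3) R1=(4,0,3)
Op 9: merge R2<->R1 -> R2=(4,0,3) R1=(4,0,3)
Op 10: merge R1<->R0 -> R1=(4,0,3) R0=(4,0,3)
Op 11: inc R1 by 2 -> R1=(4,2,3) value=9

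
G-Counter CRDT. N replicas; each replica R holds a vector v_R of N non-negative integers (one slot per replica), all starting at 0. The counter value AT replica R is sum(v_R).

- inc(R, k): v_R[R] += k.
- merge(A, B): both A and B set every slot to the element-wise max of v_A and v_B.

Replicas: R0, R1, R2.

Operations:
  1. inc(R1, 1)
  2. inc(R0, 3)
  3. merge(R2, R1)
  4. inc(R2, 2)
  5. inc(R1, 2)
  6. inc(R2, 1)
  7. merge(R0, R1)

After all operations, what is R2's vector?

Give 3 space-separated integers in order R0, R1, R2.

Op 1: inc R1 by 1 -> R1=(0,1,0) value=1
Op 2: inc R0 by 3 -> R0=(3,0,0) value=3
Op 3: merge R2<->R1 -> R2=(0,1,0) R1=(0,1,0)
Op 4: inc R2 by 2 -> R2=(0,1,2) value=3
Op 5: inc R1 by 2 -> R1=(0,3,0) value=3
Op 6: inc R2 by 1 -> R2=(0,1,3) value=4
Op 7: merge R0<->R1 -> R0=(3,3,0) R1=(3,3,0)

Answer: 0 1 3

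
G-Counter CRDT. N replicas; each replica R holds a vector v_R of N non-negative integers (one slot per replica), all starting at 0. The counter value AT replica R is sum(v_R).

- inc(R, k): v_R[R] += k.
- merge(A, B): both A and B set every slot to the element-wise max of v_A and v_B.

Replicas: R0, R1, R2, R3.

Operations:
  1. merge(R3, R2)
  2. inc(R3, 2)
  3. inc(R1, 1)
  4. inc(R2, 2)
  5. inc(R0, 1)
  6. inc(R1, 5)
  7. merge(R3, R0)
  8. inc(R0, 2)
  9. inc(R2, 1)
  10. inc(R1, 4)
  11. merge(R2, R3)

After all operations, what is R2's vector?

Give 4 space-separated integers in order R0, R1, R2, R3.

Answer: 1 0 3 2

Derivation:
Op 1: merge R3<->R2 -> R3=(0,0,0,0) R2=(0,0,0,0)
Op 2: inc R3 by 2 -> R3=(0,0,0,2) value=2
Op 3: inc R1 by 1 -> R1=(0,1,0,0) value=1
Op 4: inc R2 by 2 -> R2=(0,0,2,0) value=2
Op 5: inc R0 by 1 -> R0=(1,0,0,0) value=1
Op 6: inc R1 by 5 -> R1=(0,6,0,0) value=6
Op 7: merge R3<->R0 -> R3=(1,0,0,2) R0=(1,0,0,2)
Op 8: inc R0 by 2 -> R0=(3,0,0,2) value=5
Op 9: inc R2 by 1 -> R2=(0,0,3,0) value=3
Op 10: inc R1 by 4 -> R1=(0,10,0,0) value=10
Op 11: merge R2<->R3 -> R2=(1,0,3,2) R3=(1,0,3,2)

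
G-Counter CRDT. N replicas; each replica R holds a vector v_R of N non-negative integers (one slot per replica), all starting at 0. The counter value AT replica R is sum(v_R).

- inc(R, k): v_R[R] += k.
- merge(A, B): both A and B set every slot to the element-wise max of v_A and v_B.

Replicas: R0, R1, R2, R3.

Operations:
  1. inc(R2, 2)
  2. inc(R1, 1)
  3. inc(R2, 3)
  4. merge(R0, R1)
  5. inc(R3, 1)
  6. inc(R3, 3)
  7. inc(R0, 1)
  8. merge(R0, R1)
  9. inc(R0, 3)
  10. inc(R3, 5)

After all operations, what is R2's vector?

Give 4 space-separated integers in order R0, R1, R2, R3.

Op 1: inc R2 by 2 -> R2=(0,0,2,0) value=2
Op 2: inc R1 by 1 -> R1=(0,1,0,0) value=1
Op 3: inc R2 by 3 -> R2=(0,0,5,0) value=5
Op 4: merge R0<->R1 -> R0=(0,1,0,0) R1=(0,1,0,0)
Op 5: inc R3 by 1 -> R3=(0,0,0,1) value=1
Op 6: inc R3 by 3 -> R3=(0,0,0,4) value=4
Op 7: inc R0 by 1 -> R0=(1,1,0,0) value=2
Op 8: merge R0<->R1 -> R0=(1,1,0,0) R1=(1,1,0,0)
Op 9: inc R0 by 3 -> R0=(4,1,0,0) value=5
Op 10: inc R3 by 5 -> R3=(0,0,0,9) value=9

Answer: 0 0 5 0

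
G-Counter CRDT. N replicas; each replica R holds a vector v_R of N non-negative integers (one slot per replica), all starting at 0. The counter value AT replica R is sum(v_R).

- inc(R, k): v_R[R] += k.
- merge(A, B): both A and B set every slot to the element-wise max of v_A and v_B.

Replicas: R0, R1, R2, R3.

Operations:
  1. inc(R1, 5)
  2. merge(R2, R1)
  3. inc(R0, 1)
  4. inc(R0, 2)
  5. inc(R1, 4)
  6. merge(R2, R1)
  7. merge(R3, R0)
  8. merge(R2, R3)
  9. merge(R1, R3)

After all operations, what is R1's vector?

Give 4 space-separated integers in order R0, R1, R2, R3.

Op 1: inc R1 by 5 -> R1=(0,5,0,0) value=5
Op 2: merge R2<->R1 -> R2=(0,5,0,0) R1=(0,5,0,0)
Op 3: inc R0 by 1 -> R0=(1,0,0,0) value=1
Op 4: inc R0 by 2 -> R0=(3,0,0,0) value=3
Op 5: inc R1 by 4 -> R1=(0,9,0,0) value=9
Op 6: merge R2<->R1 -> R2=(0,9,0,0) R1=(0,9,0,0)
Op 7: merge R3<->R0 -> R3=(3,0,0,0) R0=(3,0,0,0)
Op 8: merge R2<->R3 -> R2=(3,9,0,0) R3=(3,9,0,0)
Op 9: merge R1<->R3 -> R1=(3,9,0,0) R3=(3,9,0,0)

Answer: 3 9 0 0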